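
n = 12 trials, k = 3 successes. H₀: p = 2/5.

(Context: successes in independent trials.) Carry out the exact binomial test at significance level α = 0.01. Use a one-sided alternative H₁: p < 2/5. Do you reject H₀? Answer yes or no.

reject H₀: no

Exact binomial: n=12, k=3, p₀=2/5=0.4000
P(X≤3) from Σ C(n,i)·p₀^i·(1−p₀)^(n−i)
p-value (one-sided, H₁ less) = 0.22534
At α=0.01: p ≥ α → fail to reject H₀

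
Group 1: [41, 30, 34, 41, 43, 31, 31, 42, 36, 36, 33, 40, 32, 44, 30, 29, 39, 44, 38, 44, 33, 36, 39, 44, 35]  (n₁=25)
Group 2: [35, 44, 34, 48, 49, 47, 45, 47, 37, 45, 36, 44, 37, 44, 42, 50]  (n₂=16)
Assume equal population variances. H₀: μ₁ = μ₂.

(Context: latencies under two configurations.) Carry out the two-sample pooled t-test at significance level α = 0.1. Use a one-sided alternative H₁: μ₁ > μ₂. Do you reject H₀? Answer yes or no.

reject H₀: no

x̄₁=37.000, s₁=5.058, n₁=25
x̄₂=42.750, s₂=5.285, n₂=16
s_p² = [24·5.058² + 15·5.285²]/39 = 26.4872
SE = √(s_p²·(1/25+1/16)) = 1.6477
t = (37.000−42.750)/1.6477 = -3.4897
df = 39
p-value (one-sided, H₁ greater) = 0.99939
At α=0.1: p ≥ α → fail to reject H₀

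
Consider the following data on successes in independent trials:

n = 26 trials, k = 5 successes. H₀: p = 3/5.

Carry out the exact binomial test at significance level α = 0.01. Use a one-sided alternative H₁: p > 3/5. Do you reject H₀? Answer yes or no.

Exact binomial: n=26, k=5, p₀=3/5=0.6000
P(X≥5) from Σ C(n,i)·p₀^i·(1−p₀)^(n−i)
p-value (one-sided, H₁ greater) = 1.00000
At α=0.01: p ≥ α → fail to reject H₀

reject H₀: no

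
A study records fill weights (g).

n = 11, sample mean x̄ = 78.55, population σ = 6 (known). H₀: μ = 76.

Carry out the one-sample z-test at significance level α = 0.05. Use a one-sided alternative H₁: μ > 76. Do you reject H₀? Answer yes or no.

reject H₀: no

SE = σ/√n = 6/√11 = 1.8091
z = (x̄−μ₀)/SE = (78.55−76)/1.8091 = 1.4096
p-value (one-sided, H₁ greater) = 0.07933
At α=0.05: p ≥ α → fail to reject H₀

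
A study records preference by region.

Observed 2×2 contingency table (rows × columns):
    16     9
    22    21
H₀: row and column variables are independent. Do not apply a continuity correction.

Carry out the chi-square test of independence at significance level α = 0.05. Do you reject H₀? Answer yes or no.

reject H₀: no

Row totals [25, 43], col totals [38, 30], n=68
χ² = (16−13.97)²/13.97 + (9−11.03)²/11.03 + (22−24.03)²/24.03 + (21−18.97)²/18.97 = 1.0567
df = 1
p-value (upper-tail) = 0.30397
At α=0.05: p ≥ α → fail to reject H₀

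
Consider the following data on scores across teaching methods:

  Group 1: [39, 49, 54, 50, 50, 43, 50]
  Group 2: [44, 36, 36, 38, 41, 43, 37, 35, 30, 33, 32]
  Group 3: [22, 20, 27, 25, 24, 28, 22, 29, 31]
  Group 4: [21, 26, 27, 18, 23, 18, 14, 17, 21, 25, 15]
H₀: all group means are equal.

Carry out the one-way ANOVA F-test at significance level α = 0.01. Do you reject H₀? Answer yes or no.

reject H₀: yes

Group means [47.86, 36.82, 25.33, 20.45], grand mean 31.395
SSB = Σnᵢ(x̄ᵢ−x̄)² = 3867.858; SSW = ΣΣ(x−x̄ᵢ)² = 657.221
MSB = 3867.858/3 = 1289.2861; MSW = 657.221/34 = 19.3300
F = MSB/MSW = 66.6986
df = (3, 34)
p-value (upper-tail) = 0.00000
At α=0.01: p < α → reject H₀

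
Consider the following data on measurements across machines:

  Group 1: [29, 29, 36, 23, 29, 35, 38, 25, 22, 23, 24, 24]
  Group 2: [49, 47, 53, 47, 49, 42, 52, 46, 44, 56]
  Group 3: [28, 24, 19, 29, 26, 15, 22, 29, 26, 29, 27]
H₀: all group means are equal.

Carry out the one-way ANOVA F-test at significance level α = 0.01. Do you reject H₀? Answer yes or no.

Group means [28.08, 48.50, 24.91], grand mean 33.212
SSB = Σnᵢ(x̄ᵢ−x̄)² = 3411.189; SSW = ΣΣ(x−x̄ᵢ)² = 714.326
MSB = 3411.189/2 = 1705.5947; MSW = 714.326/30 = 23.8109
F = MSB/MSW = 71.6310
df = (2, 30)
p-value (upper-tail) = 0.00000
At α=0.01: p < α → reject H₀

reject H₀: yes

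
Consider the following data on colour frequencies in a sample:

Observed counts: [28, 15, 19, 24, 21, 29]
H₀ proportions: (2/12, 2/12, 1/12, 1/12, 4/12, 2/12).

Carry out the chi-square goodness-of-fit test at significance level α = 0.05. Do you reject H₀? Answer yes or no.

n = 136; E_i = n·p_i = [22.67, 22.67, 11.33, 11.33, 45.33, 22.67]
χ² = (28−22.67)²/22.67 + (15−22.67)²/22.67 + (19−11.33)²/11.33 + (24−11.33)²/11.33 + (21−45.33)²/45.33 + (29−22.67)²/22.67 = 38.0221
df = 5
p-value (upper-tail) = 0.00000
At α=0.05: p < α → reject H₀

reject H₀: yes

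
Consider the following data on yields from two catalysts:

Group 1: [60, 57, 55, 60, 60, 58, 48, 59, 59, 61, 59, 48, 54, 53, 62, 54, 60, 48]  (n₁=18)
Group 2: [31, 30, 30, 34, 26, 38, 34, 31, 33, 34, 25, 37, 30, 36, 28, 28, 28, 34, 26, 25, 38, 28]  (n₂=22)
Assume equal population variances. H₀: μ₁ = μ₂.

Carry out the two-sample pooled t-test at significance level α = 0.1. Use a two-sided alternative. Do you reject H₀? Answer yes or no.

x̄₁=56.389, s₁=4.629, n₁=18
x̄₂=31.091, s₂=4.139, n₂=22
s_p² = [17·4.629² + 21·4.139²]/38 = 19.0552
SE = √(s_p²·(1/18+1/22)) = 1.3874
t = (56.389−31.091)/1.3874 = 18.2346
df = 38
p-value (two-sided) = 0.00000
At α=0.1: p < α → reject H₀

reject H₀: yes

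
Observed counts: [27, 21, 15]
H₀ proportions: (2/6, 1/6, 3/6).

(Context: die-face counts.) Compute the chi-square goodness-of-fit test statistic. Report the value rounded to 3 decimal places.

test statistic = 20.857

n = 63; E_i = n·p_i = [21.00, 10.50, 31.50]
χ² = (27−21.00)²/21.00 + (21−10.50)²/10.50 + (15−31.50)²/31.50 = 20.8571
df = 2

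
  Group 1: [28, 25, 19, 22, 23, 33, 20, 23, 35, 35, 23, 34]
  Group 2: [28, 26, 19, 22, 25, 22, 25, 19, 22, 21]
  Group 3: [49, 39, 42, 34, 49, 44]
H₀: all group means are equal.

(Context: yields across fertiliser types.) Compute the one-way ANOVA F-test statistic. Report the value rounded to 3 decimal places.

test statistic = 30.263

Group means [26.67, 22.90, 42.83], grand mean 28.786
SSB = Σnᵢ(x̄ᵢ−x̄)² = 1584.314; SSW = ΣΣ(x−x̄ᵢ)² = 654.400
MSB = 1584.314/2 = 792.1571; MSW = 654.400/25 = 26.1760
F = MSB/MSW = 30.2627
df = (2, 25)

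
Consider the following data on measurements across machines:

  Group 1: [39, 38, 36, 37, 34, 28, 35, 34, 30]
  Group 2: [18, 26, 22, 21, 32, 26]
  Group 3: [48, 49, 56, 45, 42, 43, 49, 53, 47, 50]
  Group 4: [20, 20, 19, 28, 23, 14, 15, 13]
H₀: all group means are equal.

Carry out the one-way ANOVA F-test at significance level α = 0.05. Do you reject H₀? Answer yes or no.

reject H₀: yes

Group means [34.56, 24.17, 48.20, 19.00], grand mean 33.030
SSB = Σnᵢ(x̄ᵢ−x̄)² = 4368.314; SSW = ΣΣ(x−x̄ᵢ)² = 566.656
MSB = 4368.314/3 = 1456.1047; MSW = 566.656/29 = 19.5398
F = MSB/MSW = 74.5198
df = (3, 29)
p-value (upper-tail) = 0.00000
At α=0.05: p < α → reject H₀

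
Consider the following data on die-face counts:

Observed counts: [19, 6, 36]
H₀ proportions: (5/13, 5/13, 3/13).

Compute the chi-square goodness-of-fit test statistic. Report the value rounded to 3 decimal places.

test statistic = 47.987

n = 61; E_i = n·p_i = [23.46, 23.46, 14.08]
χ² = (19−23.46)²/23.46 + (6−23.46)²/23.46 + (36−14.08)²/14.08 = 47.9869
df = 2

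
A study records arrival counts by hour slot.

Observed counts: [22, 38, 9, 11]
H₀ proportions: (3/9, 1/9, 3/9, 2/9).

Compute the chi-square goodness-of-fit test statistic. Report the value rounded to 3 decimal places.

test statistic = 110.444

n = 80; E_i = n·p_i = [26.67, 8.89, 26.67, 17.78]
χ² = (22−26.67)²/26.67 + (38−8.89)²/8.89 + (9−26.67)²/26.67 + (11−17.78)²/17.78 = 110.4437
df = 3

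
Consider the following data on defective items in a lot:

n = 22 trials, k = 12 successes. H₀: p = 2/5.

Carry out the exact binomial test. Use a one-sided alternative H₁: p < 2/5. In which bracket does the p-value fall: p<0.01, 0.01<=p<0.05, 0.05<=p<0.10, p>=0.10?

p-value bracket: p>=0.10

Exact binomial: n=22, k=12, p₀=2/5=0.4000
P(X≤12) from Σ C(n,i)·p₀^i·(1−p₀)^(n−i)
p-value (one-sided, H₁ less) = 0.94489
→ bracket: p>=0.10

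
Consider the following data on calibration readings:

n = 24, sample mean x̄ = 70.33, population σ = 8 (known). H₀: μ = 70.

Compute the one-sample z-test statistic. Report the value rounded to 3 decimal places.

SE = σ/√n = 8/√24 = 1.6330
z = (x̄−μ₀)/SE = (70.33−70)/1.6330 = 0.2021

test statistic = 0.202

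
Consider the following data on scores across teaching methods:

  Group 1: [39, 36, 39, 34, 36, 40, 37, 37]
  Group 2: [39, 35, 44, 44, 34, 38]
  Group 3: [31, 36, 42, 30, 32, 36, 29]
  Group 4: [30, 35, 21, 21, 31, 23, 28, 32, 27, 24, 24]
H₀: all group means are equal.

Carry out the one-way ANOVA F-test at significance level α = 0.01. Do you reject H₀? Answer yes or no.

reject H₀: yes

Group means [37.25, 39.00, 33.71, 26.91], grand mean 33.250
SSB = Σnᵢ(x̄ᵢ−x̄)² = 770.162; SSW = ΣΣ(x−x̄ᵢ)² = 465.838
MSB = 770.162/3 = 256.7208; MSW = 465.838/28 = 16.6371
F = MSB/MSW = 15.4307
df = (3, 28)
p-value (upper-tail) = 0.00000
At α=0.01: p < α → reject H₀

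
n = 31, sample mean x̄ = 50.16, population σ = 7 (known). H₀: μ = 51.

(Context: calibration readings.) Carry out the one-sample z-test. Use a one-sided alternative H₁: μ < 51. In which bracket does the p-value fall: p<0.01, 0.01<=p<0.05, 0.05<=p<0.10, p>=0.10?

SE = σ/√n = 7/√31 = 1.2572
z = (x̄−μ₀)/SE = (50.16−51)/1.2572 = -0.6681
p-value (one-sided, H₁ less) = 0.25202
→ bracket: p>=0.10

p-value bracket: p>=0.10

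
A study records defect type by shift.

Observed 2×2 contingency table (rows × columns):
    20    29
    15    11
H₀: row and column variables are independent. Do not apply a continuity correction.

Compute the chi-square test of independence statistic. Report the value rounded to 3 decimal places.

test statistic = 1.944

Row totals [49, 26], col totals [35, 40], n=75
χ² = (20−22.87)²/22.87 + (29−26.13)²/26.13 + (15−12.13)²/12.13 + (11−13.87)²/13.87 = 1.9438
df = 1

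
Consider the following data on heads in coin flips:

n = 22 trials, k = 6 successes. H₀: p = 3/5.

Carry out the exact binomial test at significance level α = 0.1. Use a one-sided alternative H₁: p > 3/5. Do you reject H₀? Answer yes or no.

Exact binomial: n=22, k=6, p₀=3/5=0.6000
P(X≥6) from Σ C(n,i)·p₀^i·(1−p₀)^(n−i)
p-value (one-sided, H₁ greater) = 0.99957
At α=0.1: p ≥ α → fail to reject H₀

reject H₀: no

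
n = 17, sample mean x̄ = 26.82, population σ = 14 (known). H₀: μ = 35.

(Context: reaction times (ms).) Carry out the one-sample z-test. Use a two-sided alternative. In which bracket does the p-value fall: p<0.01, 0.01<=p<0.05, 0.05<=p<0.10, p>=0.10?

p-value bracket: 0.01<=p<0.05

SE = σ/√n = 14/√17 = 3.3955
z = (x̄−μ₀)/SE = (26.82−35)/3.3955 = -2.4091
p-value (two-sided) = 0.01599
→ bracket: 0.01<=p<0.05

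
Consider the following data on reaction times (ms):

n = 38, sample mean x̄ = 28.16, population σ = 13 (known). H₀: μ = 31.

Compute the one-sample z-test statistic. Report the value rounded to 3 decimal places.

SE = σ/√n = 13/√38 = 2.1089
z = (x̄−μ₀)/SE = (28.16−31)/2.1089 = -1.3467

test statistic = -1.347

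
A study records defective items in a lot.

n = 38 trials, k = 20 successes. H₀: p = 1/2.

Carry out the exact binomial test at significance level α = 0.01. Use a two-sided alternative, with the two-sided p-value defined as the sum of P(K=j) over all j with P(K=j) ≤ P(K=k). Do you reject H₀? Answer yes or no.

Exact binomial: n=38, k=20, p₀=1/2=0.5000
P(X=j) = C(n,j)·p₀^j·(1−p₀)^(n−j); p = Σ P(X=j) over j with P(X=j) ≤ P(X=20)
p-value (two-sided) = 0.87141
At α=0.01: p ≥ α → fail to reject H₀

reject H₀: no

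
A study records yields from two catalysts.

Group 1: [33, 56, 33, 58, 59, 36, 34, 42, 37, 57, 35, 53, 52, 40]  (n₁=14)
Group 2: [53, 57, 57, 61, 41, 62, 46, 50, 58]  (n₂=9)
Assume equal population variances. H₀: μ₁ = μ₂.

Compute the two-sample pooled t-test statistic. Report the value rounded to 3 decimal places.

test statistic = -2.321

x̄₁=44.643, s₁=10.485, n₁=14
x̄₂=53.889, s₂=7.044, n₂=9
s_p² = [13·10.485² + 8·7.044²]/21 = 86.9573
SE = √(s_p²·(1/14+1/9)) = 3.9841
t = (44.643−53.889)/3.9841 = -2.3207
df = 21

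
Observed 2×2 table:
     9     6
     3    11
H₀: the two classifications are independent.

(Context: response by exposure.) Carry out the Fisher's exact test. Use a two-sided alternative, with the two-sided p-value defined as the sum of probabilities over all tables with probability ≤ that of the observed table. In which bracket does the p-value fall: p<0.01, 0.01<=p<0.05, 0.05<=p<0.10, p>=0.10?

p-value bracket: 0.05<=p<0.10

Margins: r₁=15, r₂=14, c₁=12, c₂=17, n=29
p_obs = C(15,9)·C(14,3)/C(29,12); sum pmf over tables with pmf ≤ p_obs
p-value (two-sided) = 0.06043
→ bracket: 0.05<=p<0.10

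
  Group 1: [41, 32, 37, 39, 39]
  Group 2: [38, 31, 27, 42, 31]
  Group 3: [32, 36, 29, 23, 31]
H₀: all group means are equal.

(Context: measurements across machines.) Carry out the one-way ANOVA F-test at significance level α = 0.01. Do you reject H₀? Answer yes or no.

Group means [37.60, 33.80, 30.20], grand mean 33.867
SSB = Σnᵢ(x̄ᵢ−x̄)² = 136.933; SSW = ΣΣ(x−x̄ᵢ)² = 284.800
MSB = 136.933/2 = 68.4667; MSW = 284.800/12 = 23.7333
F = MSB/MSW = 2.8848
df = (2, 12)
p-value (upper-tail) = 0.09484
At α=0.01: p ≥ α → fail to reject H₀

reject H₀: no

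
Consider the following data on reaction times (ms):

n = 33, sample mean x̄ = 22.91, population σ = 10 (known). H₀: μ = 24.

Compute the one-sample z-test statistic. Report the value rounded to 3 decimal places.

SE = σ/√n = 10/√33 = 1.7408
z = (x̄−μ₀)/SE = (22.91−24)/1.7408 = -0.6262

test statistic = -0.626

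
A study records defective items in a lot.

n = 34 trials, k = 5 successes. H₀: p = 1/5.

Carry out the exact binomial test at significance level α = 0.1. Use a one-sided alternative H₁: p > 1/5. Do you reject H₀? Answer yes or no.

reject H₀: no

Exact binomial: n=34, k=5, p₀=1/5=0.2000
P(X≥5) from Σ C(n,i)·p₀^i·(1−p₀)^(n−i)
p-value (one-sided, H₁ greater) = 0.83814
At α=0.1: p ≥ α → fail to reject H₀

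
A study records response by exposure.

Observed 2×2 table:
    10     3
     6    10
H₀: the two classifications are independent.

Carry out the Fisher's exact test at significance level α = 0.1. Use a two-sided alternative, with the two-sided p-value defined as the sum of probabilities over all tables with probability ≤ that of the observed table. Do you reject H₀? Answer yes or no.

reject H₀: yes

Margins: r₁=13, r₂=16, c₁=16, c₂=13, n=29
p_obs = C(13,10)·C(16,6)/C(29,16); sum pmf over tables with pmf ≤ p_obs
p-value (two-sided) = 0.06080
At α=0.1: p < α → reject H₀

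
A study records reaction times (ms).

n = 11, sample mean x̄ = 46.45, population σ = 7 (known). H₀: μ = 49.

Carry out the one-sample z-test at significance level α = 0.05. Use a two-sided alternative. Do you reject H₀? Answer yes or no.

reject H₀: no

SE = σ/√n = 7/√11 = 2.1106
z = (x̄−μ₀)/SE = (46.45−49)/2.1106 = -1.2082
p-value (two-sided) = 0.22697
At α=0.05: p ≥ α → fail to reject H₀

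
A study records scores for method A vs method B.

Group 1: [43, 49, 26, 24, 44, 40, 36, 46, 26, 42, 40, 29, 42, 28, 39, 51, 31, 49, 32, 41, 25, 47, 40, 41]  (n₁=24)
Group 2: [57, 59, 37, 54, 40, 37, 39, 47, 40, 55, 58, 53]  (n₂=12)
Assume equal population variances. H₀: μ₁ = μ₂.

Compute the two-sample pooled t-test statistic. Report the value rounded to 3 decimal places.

test statistic = -3.334

x̄₁=37.958, s₁=8.348, n₁=24
x̄₂=48.000, s₂=8.863, n₂=12
s_p² = [23·8.348² + 11·8.863²]/34 = 72.5576
SE = √(s_p²·(1/24+1/12)) = 3.0116
t = (37.958−48.000)/3.0116 = -3.3343
df = 34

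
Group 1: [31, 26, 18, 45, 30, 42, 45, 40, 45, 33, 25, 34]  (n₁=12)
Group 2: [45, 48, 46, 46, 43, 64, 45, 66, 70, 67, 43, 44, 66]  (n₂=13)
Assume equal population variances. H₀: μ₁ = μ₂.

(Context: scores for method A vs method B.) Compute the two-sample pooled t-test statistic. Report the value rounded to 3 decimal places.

test statistic = -4.636

x̄₁=34.500, s₁=8.980, n₁=12
x̄₂=53.308, s₂=11.086, n₂=13
s_p² = [11·8.980² + 12·11.086²]/23 = 102.6856
SE = √(s_p²·(1/12+1/13)) = 4.0566
t = (34.500−53.308)/4.0566 = -4.6363
df = 23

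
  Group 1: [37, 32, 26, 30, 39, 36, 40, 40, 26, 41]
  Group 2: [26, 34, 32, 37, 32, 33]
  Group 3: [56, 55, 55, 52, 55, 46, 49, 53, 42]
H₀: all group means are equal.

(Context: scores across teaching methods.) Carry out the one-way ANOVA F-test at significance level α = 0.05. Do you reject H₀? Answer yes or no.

Group means [34.70, 32.33, 51.44], grand mean 40.160
SSB = Σnᵢ(x̄ᵢ−x̄)² = 1811.704; SSW = ΣΣ(x−x̄ᵢ)² = 553.656
MSB = 1811.704/2 = 905.8522; MSW = 553.656/22 = 25.1662
F = MSB/MSW = 35.9949
df = (2, 22)
p-value (upper-tail) = 0.00000
At α=0.05: p < α → reject H₀

reject H₀: yes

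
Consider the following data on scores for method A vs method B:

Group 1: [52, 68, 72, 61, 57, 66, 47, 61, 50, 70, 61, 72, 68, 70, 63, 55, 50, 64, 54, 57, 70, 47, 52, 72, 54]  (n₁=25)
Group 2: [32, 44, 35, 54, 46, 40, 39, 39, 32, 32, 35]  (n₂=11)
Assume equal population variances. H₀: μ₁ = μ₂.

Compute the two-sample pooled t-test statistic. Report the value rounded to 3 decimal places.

x̄₁=60.520, s₁=8.412, n₁=25
x̄₂=38.909, s₂=6.920, n₂=11
s_p² = [24·8.412² + 10·6.920²]/34 = 64.0338
SE = √(s_p²·(1/25+1/11)) = 2.8953
t = (60.520−38.909)/2.8953 = 7.4642
df = 34

test statistic = 7.464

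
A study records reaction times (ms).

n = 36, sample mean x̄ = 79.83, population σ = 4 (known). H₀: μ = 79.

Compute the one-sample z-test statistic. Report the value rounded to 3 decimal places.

SE = σ/√n = 4/√36 = 0.6667
z = (x̄−μ₀)/SE = (79.83−79)/0.6667 = 1.2450

test statistic = 1.245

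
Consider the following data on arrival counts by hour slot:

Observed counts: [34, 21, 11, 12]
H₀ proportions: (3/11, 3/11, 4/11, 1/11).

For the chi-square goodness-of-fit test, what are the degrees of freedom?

degrees of freedom = 3

df = k − 1 = 4 − 1 = 3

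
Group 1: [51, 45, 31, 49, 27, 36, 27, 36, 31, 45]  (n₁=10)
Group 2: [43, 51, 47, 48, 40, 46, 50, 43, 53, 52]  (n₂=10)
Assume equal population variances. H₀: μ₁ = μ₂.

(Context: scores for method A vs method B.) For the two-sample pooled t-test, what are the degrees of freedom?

df = n₁ + n₂ − 2 = 10 + 10 − 2 = 18

degrees of freedom = 18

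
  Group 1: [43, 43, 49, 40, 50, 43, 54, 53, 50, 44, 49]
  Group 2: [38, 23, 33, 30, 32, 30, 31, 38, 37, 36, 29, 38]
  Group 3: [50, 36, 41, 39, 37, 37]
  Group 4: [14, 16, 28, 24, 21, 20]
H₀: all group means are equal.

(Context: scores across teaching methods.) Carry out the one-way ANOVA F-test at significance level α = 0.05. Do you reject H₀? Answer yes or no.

Group means [47.09, 32.92, 40.00, 20.50], grand mean 36.457
SSB = Σnᵢ(x̄ᵢ−x̄)² = 2997.360; SSW = ΣΣ(x−x̄ᵢ)² = 723.326
MSB = 2997.360/3 = 999.1200; MSW = 723.326/31 = 23.3331
F = MSB/MSW = 42.8199
df = (3, 31)
p-value (upper-tail) = 0.00000
At α=0.05: p < α → reject H₀

reject H₀: yes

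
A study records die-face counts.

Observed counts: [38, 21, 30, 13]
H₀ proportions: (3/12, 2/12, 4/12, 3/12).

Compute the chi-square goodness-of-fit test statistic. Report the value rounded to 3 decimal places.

n = 102; E_i = n·p_i = [25.50, 17.00, 34.00, 25.50]
χ² = (38−25.50)²/25.50 + (21−17.00)²/17.00 + (30−34.00)²/34.00 + (13−25.50)²/25.50 = 13.6667
df = 3

test statistic = 13.667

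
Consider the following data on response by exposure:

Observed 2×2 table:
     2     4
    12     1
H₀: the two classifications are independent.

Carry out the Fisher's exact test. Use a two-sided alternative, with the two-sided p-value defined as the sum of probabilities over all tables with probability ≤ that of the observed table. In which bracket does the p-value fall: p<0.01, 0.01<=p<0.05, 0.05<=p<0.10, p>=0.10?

p-value bracket: 0.01<=p<0.05

Margins: r₁=6, r₂=13, c₁=14, c₂=5, n=19
p_obs = C(6,2)·C(13,12)/C(19,14); sum pmf over tables with pmf ≤ p_obs
p-value (two-sided) = 0.01729
→ bracket: 0.01<=p<0.05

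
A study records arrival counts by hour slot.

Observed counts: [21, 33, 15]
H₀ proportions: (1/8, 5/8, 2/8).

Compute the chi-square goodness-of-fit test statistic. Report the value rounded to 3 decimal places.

test statistic = 20.426

n = 69; E_i = n·p_i = [8.62, 43.12, 17.25]
χ² = (21−8.62)²/8.62 + (33−43.12)²/43.12 + (15−17.25)²/17.25 = 20.4261
df = 2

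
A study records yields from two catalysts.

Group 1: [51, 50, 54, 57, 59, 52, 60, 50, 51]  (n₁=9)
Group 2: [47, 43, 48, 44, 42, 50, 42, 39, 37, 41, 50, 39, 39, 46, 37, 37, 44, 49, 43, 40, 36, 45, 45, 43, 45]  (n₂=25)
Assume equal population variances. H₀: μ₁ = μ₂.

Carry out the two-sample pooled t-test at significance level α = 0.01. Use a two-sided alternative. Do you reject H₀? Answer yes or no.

x̄₁=53.778, s₁=3.930, n₁=9
x̄₂=42.840, s₂=4.170, n₂=25
s_p² = [8·3.930² + 24·4.170²]/32 = 16.9036
SE = √(s_p²·(1/9+1/25)) = 1.5982
t = (53.778−42.840)/1.5982 = 6.8437
df = 32
p-value (two-sided) = 0.00000
At α=0.01: p < α → reject H₀

reject H₀: yes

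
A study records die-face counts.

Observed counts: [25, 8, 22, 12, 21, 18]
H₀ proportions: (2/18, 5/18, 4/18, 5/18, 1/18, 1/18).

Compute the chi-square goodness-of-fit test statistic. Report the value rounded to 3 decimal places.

test statistic = 104.583

n = 106; E_i = n·p_i = [11.78, 29.44, 23.56, 29.44, 5.89, 5.89]
χ² = (25−11.78)²/11.78 + (8−29.44)²/29.44 + (22−23.56)²/23.56 + (12−29.44)²/29.44 + (21−5.89)²/5.89 + (18−5.89)²/5.89 = 104.5830
df = 5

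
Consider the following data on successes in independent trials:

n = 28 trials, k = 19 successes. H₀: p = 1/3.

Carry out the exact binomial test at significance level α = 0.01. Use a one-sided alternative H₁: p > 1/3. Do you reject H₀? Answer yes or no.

reject H₀: yes

Exact binomial: n=28, k=19, p₀=1/3=0.3333
P(X≥19) from Σ C(n,i)·p₀^i·(1−p₀)^(n−i)
p-value (one-sided, H₁ greater) = 0.00020
At α=0.01: p < α → reject H₀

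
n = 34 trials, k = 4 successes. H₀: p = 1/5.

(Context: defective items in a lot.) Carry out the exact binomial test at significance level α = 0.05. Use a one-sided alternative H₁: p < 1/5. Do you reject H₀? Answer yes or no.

Exact binomial: n=34, k=4, p₀=1/5=0.2000
P(X≤4) from Σ C(n,i)·p₀^i·(1−p₀)^(n−i)
p-value (one-sided, H₁ less) = 0.16186
At α=0.05: p ≥ α → fail to reject H₀

reject H₀: no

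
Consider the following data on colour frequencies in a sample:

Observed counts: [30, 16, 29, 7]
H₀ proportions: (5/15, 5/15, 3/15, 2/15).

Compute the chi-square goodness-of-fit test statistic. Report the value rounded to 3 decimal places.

n = 82; E_i = n·p_i = [27.33, 27.33, 16.40, 10.93]
χ² = (30−27.33)²/27.33 + (16−27.33)²/27.33 + (29−16.40)²/16.40 + (7−10.93)²/10.93 = 16.0549
df = 3

test statistic = 16.055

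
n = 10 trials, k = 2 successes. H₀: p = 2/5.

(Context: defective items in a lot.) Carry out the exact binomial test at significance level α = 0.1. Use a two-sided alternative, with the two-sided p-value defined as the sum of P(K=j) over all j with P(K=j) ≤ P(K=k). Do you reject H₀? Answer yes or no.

Exact binomial: n=10, k=2, p₀=2/5=0.4000
P(X=j) = C(n,j)·p₀^j·(1−p₀)^(n−j); p = Σ P(X=j) over j with P(X=j) ≤ P(X=2)
p-value (two-sided) = 0.33353
At α=0.1: p ≥ α → fail to reject H₀

reject H₀: no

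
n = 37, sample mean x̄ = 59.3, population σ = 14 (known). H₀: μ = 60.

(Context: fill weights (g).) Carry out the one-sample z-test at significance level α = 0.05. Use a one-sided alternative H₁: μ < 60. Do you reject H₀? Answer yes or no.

SE = σ/√n = 14/√37 = 2.3016
z = (x̄−μ₀)/SE = (59.3−60)/2.3016 = -0.3041
p-value (one-sided, H₁ less) = 0.38051
At α=0.05: p ≥ α → fail to reject H₀

reject H₀: no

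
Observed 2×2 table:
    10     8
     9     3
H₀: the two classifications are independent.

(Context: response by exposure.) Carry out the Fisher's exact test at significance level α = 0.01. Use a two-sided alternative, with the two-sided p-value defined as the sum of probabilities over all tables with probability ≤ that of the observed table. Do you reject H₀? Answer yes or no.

reject H₀: no

Margins: r₁=18, r₂=12, c₁=19, c₂=11, n=30
p_obs = C(18,10)·C(12,9)/C(30,19); sum pmf over tables with pmf ≤ p_obs
p-value (two-sided) = 0.44248
At α=0.01: p ≥ α → fail to reject H₀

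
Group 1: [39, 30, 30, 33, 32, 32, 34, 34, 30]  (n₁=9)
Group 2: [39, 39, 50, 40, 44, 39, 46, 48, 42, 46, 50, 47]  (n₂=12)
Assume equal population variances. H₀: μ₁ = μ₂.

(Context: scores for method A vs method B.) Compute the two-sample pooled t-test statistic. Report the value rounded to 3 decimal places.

test statistic = -6.974

x̄₁=32.667, s₁=2.872, n₁=9
x̄₂=44.167, s₂=4.260, n₂=12
s_p² = [8·2.872² + 11·4.260²]/19 = 13.9825
SE = √(s_p²·(1/9+1/12)) = 1.6489
t = (32.667−44.167)/1.6489 = -6.9744
df = 19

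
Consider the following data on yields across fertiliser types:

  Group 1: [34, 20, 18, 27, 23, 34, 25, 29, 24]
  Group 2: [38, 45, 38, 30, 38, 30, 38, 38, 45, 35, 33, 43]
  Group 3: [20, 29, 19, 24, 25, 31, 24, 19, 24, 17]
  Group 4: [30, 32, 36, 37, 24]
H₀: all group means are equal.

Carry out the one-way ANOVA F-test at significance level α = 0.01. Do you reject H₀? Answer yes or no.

Group means [26.00, 37.58, 23.20, 31.80], grand mean 29.889
SSB = Σnᵢ(x̄ᵢ−x̄)² = 1312.239; SSW = ΣΣ(x−x̄ᵢ)² = 827.317
MSB = 1312.239/3 = 437.4130; MSW = 827.317/32 = 25.8536
F = MSB/MSW = 16.9188
df = (3, 32)
p-value (upper-tail) = 0.00000
At α=0.01: p < α → reject H₀

reject H₀: yes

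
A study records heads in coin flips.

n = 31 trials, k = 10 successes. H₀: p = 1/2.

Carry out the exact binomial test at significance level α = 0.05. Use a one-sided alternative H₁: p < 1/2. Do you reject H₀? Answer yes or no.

Exact binomial: n=31, k=10, p₀=1/2=0.5000
P(X≤10) from Σ C(n,i)·p₀^i·(1−p₀)^(n−i)
p-value (one-sided, H₁ less) = 0.03538
At α=0.05: p < α → reject H₀

reject H₀: yes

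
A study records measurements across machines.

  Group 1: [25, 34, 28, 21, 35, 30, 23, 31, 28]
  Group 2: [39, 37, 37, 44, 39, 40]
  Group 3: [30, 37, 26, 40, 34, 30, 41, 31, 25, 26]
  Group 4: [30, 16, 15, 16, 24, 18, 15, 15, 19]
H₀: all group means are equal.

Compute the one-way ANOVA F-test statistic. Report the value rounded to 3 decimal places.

test statistic = 23.230

Group means [28.33, 39.33, 32.00, 18.67], grand mean 28.794
SSB = Σnᵢ(x̄ᵢ−x̄)² = 1694.225; SSW = ΣΣ(x−x̄ᵢ)² = 729.333
MSB = 1694.225/3 = 564.7418; MSW = 729.333/30 = 24.3111
F = MSB/MSW = 23.2298
df = (3, 30)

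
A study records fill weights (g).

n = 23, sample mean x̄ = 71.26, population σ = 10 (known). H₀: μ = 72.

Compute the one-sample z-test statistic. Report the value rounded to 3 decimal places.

test statistic = -0.355

SE = σ/√n = 10/√23 = 2.0851
z = (x̄−μ₀)/SE = (71.26−72)/2.0851 = -0.3549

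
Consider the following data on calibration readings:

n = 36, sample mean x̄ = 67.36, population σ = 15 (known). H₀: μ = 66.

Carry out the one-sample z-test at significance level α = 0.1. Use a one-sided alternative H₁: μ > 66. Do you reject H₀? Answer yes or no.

reject H₀: no

SE = σ/√n = 15/√36 = 2.5000
z = (x̄−μ₀)/SE = (67.36−66)/2.5000 = 0.5440
p-value (one-sided, H₁ greater) = 0.29322
At α=0.1: p ≥ α → fail to reject H₀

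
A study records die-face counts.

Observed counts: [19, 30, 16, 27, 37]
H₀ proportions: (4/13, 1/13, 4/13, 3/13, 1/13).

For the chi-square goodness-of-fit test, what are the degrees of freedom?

df = k − 1 = 5 − 1 = 4

degrees of freedom = 4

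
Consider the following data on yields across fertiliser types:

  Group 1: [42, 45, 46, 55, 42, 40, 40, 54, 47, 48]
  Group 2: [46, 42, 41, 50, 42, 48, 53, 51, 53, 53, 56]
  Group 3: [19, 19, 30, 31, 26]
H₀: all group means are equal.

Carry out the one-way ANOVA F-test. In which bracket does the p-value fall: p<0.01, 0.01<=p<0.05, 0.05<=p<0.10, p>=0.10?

p-value bracket: p<0.01

Group means [45.90, 48.64, 25.00], grand mean 43.038
SSB = Σnᵢ(x̄ᵢ−x̄)² = 2053.516; SSW = ΣΣ(x−x̄ᵢ)² = 661.445
MSB = 2053.516/2 = 1026.7580; MSW = 661.445/23 = 28.7585
F = MSB/MSW = 35.7028
df = (2, 23)
p-value (upper-tail) = 0.00000
→ bracket: p<0.01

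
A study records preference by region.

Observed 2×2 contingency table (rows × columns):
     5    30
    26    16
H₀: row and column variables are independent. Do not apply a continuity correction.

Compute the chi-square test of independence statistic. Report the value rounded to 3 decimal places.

Row totals [35, 42], col totals [31, 46], n=77
χ² = (5−14.09)²/14.09 + (30−20.91)²/20.91 + (26−16.91)²/16.91 + (16−25.09)²/25.09 = 17.9991
df = 1

test statistic = 17.999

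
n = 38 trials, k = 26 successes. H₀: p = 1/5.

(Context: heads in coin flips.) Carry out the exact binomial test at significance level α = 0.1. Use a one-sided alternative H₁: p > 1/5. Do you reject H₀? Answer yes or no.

Exact binomial: n=38, k=26, p₀=1/5=0.2000
P(X≥26) from Σ C(n,i)·p₀^i·(1−p₀)^(n−i)
p-value (one-sided, H₁ greater) = 0.00000
At α=0.1: p < α → reject H₀

reject H₀: yes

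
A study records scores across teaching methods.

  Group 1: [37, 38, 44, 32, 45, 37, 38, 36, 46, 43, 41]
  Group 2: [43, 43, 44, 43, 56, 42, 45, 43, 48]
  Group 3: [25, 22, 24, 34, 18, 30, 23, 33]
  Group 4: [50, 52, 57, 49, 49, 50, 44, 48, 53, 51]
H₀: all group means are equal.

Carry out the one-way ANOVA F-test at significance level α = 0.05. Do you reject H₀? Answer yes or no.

reject H₀: yes

Group means [39.73, 45.22, 26.12, 50.30], grand mean 40.947
SSB = Σnᵢ(x̄ᵢ−x̄)² = 2813.182; SSW = ΣΣ(x−x̄ᵢ)² = 674.712
MSB = 2813.182/3 = 937.7275; MSW = 674.712/34 = 19.8445
F = MSB/MSW = 47.2538
df = (3, 34)
p-value (upper-tail) = 0.00000
At α=0.05: p < α → reject H₀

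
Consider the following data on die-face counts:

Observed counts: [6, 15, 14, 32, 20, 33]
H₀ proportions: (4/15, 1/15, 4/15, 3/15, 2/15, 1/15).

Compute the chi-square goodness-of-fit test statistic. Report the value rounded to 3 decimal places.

n = 120; E_i = n·p_i = [32.00, 8.00, 32.00, 24.00, 16.00, 8.00]
χ² = (6−32.00)²/32.00 + (15−8.00)²/8.00 + (14−32.00)²/32.00 + (32−24.00)²/24.00 + (20−16.00)²/16.00 + (33−8.00)²/8.00 = 119.1667
df = 5

test statistic = 119.167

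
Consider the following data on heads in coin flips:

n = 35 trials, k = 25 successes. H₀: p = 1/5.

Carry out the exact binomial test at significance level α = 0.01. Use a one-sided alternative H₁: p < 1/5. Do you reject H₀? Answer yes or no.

reject H₀: no

Exact binomial: n=35, k=25, p₀=1/5=0.2000
P(X≤25) from Σ C(n,i)·p₀^i·(1−p₀)^(n−i)
p-value (one-sided, H₁ less) = 1.00000
At α=0.01: p ≥ α → fail to reject H₀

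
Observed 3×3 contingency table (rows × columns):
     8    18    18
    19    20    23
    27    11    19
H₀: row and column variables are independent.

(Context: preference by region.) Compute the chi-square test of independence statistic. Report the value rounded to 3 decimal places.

test statistic = 10.979

Row totals [44, 62, 57], col totals [54, 49, 60], n=163
χ² = (8−14.58)²/14.58 + (18−13.23)²/13.23 + (18−16.20)²/16.20 + (19−20.54)²/20.54 + (20−18.64)²/18.64 + (23−22.82)²/22.82 + (27−18.88)²/18.88 + (11−17.13)²/17.13 + (19−20.98)²/20.98 = 10.9792
df = 4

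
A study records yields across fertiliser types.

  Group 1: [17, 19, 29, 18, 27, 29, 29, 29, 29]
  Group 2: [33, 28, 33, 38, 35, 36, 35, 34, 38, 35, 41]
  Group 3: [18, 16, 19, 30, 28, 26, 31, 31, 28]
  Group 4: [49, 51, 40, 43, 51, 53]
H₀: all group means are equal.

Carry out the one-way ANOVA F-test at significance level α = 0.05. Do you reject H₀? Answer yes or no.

reject H₀: yes

Group means [25.11, 35.09, 25.22, 47.83], grand mean 32.171
SSB = Σnᵢ(x̄ᵢ−x̄)² = 2448.785; SSW = ΣΣ(x−x̄ᵢ)² = 760.187
MSB = 2448.785/3 = 816.2615; MSW = 760.187/31 = 24.5222
F = MSB/MSW = 33.2867
df = (3, 31)
p-value (upper-tail) = 0.00000
At α=0.05: p < α → reject H₀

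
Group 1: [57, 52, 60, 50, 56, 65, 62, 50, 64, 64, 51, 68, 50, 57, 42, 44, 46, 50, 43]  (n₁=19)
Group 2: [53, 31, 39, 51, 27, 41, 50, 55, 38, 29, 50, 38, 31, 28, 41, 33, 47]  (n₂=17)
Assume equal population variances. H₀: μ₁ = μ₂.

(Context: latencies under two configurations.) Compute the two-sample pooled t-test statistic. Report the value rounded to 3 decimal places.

x̄₁=54.263, s₁=7.971, n₁=19
x̄₂=40.118, s₂=9.420, n₂=17
s_p² = [18·7.971² + 16·9.420²]/34 = 75.3956
SE = √(s_p²·(1/19+1/17)) = 2.8988
t = (54.263−40.118)/2.8988 = 4.8797
df = 34

test statistic = 4.880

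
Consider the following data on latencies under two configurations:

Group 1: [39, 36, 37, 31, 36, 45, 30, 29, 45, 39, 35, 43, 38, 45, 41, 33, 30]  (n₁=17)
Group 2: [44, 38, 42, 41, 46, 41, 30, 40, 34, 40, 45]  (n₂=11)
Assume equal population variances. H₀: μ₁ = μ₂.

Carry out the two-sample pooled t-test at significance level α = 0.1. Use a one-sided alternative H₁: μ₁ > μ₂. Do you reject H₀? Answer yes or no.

reject H₀: no

x̄₁=37.176, s₁=5.434, n₁=17
x̄₂=40.091, s₂=4.721, n₂=11
s_p² = [16·5.434² + 10·4.721²]/26 = 26.7454
SE = √(s_p²·(1/17+1/11)) = 2.0012
t = (37.176−40.091)/2.0012 = -1.4564
df = 26
p-value (one-sided, H₁ greater) = 0.92137
At α=0.1: p ≥ α → fail to reject H₀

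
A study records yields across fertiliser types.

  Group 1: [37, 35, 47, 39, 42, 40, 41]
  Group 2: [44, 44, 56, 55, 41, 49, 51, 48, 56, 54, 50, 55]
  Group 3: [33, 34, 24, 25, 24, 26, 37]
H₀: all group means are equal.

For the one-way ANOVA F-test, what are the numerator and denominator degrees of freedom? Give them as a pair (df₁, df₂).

degrees of freedom = [2, 23]

k = 3 groups, N = 26 total
df = (k−1, N−k) = (3−1, 26−3) = (2, 23)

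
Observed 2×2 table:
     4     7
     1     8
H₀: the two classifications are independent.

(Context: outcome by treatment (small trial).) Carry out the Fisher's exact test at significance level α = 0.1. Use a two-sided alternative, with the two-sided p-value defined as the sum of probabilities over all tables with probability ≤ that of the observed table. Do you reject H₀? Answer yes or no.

reject H₀: no

Margins: r₁=11, r₂=9, c₁=5, c₂=15, n=20
p_obs = C(11,4)·C(9,1)/C(20,5); sum pmf over tables with pmf ≤ p_obs
p-value (two-sided) = 0.31889
At α=0.1: p ≥ α → fail to reject H₀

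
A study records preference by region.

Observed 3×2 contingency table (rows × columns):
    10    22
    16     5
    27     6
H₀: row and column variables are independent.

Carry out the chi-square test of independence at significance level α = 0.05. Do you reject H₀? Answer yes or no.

Row totals [32, 21, 33], col totals [53, 33], n=86
χ² = (10−19.72)²/19.72 + (22−12.28)²/12.28 + (16−12.94)²/12.94 + (5−8.06)²/8.06 + (27−20.34)²/20.34 + (6−12.66)²/12.66 = 20.0592
df = 2
p-value (upper-tail) = 0.00004
At α=0.05: p < α → reject H₀

reject H₀: yes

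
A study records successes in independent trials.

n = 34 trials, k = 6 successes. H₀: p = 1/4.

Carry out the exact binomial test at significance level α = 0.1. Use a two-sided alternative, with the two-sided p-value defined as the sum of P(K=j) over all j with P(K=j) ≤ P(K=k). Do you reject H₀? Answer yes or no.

reject H₀: no

Exact binomial: n=34, k=6, p₀=1/4=0.2500
P(X=j) = C(n,j)·p₀^j·(1−p₀)^(n−j); p = Σ P(X=j) over j with P(X=j) ≤ P(X=6)
p-value (two-sided) = 0.42859
At α=0.1: p ≥ α → fail to reject H₀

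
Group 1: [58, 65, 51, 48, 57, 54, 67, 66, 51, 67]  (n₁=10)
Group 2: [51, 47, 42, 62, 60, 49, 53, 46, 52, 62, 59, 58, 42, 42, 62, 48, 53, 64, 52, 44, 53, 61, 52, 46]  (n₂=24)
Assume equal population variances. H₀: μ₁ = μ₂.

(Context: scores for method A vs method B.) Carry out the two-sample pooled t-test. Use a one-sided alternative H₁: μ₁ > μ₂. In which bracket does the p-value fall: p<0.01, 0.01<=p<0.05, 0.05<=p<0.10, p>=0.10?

p-value bracket: 0.01<=p<0.05

x̄₁=58.400, s₁=7.367, n₁=10
x̄₂=52.500, s₂=7.096, n₂=24
s_p² = [9·7.367² + 23·7.096²]/32 = 51.4500
SE = √(s_p²·(1/10+1/24)) = 2.6998
t = (58.400−52.500)/2.6998 = 2.1854
df = 32
p-value (one-sided, H₁ greater) = 0.01815
→ bracket: 0.01<=p<0.05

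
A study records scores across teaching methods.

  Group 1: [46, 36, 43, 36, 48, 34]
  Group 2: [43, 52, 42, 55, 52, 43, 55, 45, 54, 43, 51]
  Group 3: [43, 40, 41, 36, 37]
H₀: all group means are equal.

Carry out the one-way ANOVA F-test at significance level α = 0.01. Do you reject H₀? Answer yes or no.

reject H₀: yes

Group means [40.50, 48.64, 39.40], grand mean 44.318
SSB = Σnᵢ(x̄ᵢ−x̄)² = 413.527; SSW = ΣΣ(x−x̄ᵢ)² = 499.245
MSB = 413.527/2 = 206.7636; MSW = 499.245/19 = 26.2761
F = MSB/MSW = 7.8689
df = (2, 19)
p-value (upper-tail) = 0.00324
At α=0.01: p < α → reject H₀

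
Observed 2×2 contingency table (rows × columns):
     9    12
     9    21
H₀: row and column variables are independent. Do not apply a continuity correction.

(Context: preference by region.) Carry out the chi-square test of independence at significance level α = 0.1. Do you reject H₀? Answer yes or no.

Row totals [21, 30], col totals [18, 33], n=51
χ² = (9−7.41)²/7.41 + (12−13.59)²/13.59 + (9−10.59)²/10.59 + (21−19.41)²/19.41 = 0.8942
df = 1
p-value (upper-tail) = 0.34435
At α=0.1: p ≥ α → fail to reject H₀

reject H₀: no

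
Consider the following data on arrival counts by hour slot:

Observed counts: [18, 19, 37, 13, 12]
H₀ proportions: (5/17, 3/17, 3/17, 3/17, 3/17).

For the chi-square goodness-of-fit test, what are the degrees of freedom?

degrees of freedom = 4

df = k − 1 = 5 − 1 = 4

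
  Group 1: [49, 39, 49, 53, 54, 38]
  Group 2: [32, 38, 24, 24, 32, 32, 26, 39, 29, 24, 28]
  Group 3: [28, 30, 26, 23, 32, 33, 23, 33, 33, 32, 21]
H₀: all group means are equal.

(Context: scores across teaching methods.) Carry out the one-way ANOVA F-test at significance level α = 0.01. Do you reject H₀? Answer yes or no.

Group means [47.00, 29.82, 28.55], grand mean 33.000
SSB = Σnᵢ(x̄ᵢ−x̄)² = 1505.636; SSW = ΣΣ(x−x̄ᵢ)² = 734.364
MSB = 1505.636/2 = 752.8182; MSW = 734.364/25 = 29.3745
F = MSB/MSW = 25.6282
df = (2, 25)
p-value (upper-tail) = 0.00000
At α=0.01: p < α → reject H₀

reject H₀: yes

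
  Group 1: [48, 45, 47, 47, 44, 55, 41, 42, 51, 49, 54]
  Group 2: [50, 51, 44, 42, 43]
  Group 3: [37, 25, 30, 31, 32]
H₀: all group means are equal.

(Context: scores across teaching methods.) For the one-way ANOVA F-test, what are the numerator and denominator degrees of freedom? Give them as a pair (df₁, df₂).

k = 3 groups, N = 21 total
df = (k−1, N−k) = (3−1, 21−3) = (2, 18)

degrees of freedom = [2, 18]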